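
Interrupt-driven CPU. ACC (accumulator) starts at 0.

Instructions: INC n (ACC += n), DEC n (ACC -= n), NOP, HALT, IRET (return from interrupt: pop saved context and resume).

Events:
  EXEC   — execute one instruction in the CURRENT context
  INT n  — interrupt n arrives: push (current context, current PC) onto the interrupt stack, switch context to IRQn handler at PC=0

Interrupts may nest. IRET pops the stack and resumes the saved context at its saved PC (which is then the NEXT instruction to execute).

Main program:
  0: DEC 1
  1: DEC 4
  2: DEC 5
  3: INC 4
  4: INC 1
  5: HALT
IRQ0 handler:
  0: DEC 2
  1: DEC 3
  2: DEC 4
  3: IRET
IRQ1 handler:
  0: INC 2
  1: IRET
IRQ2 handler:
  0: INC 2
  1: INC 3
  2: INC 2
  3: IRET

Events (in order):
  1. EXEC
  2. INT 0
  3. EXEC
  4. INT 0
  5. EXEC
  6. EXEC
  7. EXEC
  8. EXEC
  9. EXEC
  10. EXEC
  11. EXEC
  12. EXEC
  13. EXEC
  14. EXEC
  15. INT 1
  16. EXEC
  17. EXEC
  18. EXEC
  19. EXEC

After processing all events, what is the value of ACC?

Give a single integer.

Answer: -21

Derivation:
Event 1 (EXEC): [MAIN] PC=0: DEC 1 -> ACC=-1
Event 2 (INT 0): INT 0 arrives: push (MAIN, PC=1), enter IRQ0 at PC=0 (depth now 1)
Event 3 (EXEC): [IRQ0] PC=0: DEC 2 -> ACC=-3
Event 4 (INT 0): INT 0 arrives: push (IRQ0, PC=1), enter IRQ0 at PC=0 (depth now 2)
Event 5 (EXEC): [IRQ0] PC=0: DEC 2 -> ACC=-5
Event 6 (EXEC): [IRQ0] PC=1: DEC 3 -> ACC=-8
Event 7 (EXEC): [IRQ0] PC=2: DEC 4 -> ACC=-12
Event 8 (EXEC): [IRQ0] PC=3: IRET -> resume IRQ0 at PC=1 (depth now 1)
Event 9 (EXEC): [IRQ0] PC=1: DEC 3 -> ACC=-15
Event 10 (EXEC): [IRQ0] PC=2: DEC 4 -> ACC=-19
Event 11 (EXEC): [IRQ0] PC=3: IRET -> resume MAIN at PC=1 (depth now 0)
Event 12 (EXEC): [MAIN] PC=1: DEC 4 -> ACC=-23
Event 13 (EXEC): [MAIN] PC=2: DEC 5 -> ACC=-28
Event 14 (EXEC): [MAIN] PC=3: INC 4 -> ACC=-24
Event 15 (INT 1): INT 1 arrives: push (MAIN, PC=4), enter IRQ1 at PC=0 (depth now 1)
Event 16 (EXEC): [IRQ1] PC=0: INC 2 -> ACC=-22
Event 17 (EXEC): [IRQ1] PC=1: IRET -> resume MAIN at PC=4 (depth now 0)
Event 18 (EXEC): [MAIN] PC=4: INC 1 -> ACC=-21
Event 19 (EXEC): [MAIN] PC=5: HALT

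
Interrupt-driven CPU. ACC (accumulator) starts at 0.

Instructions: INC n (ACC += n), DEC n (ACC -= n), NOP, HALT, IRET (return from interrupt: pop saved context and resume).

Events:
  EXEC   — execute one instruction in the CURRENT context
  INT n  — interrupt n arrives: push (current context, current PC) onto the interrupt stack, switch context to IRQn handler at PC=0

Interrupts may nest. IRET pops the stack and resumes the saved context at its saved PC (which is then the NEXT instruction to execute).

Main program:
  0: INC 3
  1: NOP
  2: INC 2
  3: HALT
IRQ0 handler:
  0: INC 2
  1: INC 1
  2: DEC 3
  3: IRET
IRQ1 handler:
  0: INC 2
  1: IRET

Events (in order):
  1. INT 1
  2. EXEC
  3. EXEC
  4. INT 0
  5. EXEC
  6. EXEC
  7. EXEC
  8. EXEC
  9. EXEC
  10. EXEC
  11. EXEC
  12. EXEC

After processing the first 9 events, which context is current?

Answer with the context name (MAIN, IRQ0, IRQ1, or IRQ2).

Event 1 (INT 1): INT 1 arrives: push (MAIN, PC=0), enter IRQ1 at PC=0 (depth now 1)
Event 2 (EXEC): [IRQ1] PC=0: INC 2 -> ACC=2
Event 3 (EXEC): [IRQ1] PC=1: IRET -> resume MAIN at PC=0 (depth now 0)
Event 4 (INT 0): INT 0 arrives: push (MAIN, PC=0), enter IRQ0 at PC=0 (depth now 1)
Event 5 (EXEC): [IRQ0] PC=0: INC 2 -> ACC=4
Event 6 (EXEC): [IRQ0] PC=1: INC 1 -> ACC=5
Event 7 (EXEC): [IRQ0] PC=2: DEC 3 -> ACC=2
Event 8 (EXEC): [IRQ0] PC=3: IRET -> resume MAIN at PC=0 (depth now 0)
Event 9 (EXEC): [MAIN] PC=0: INC 3 -> ACC=5

Answer: MAIN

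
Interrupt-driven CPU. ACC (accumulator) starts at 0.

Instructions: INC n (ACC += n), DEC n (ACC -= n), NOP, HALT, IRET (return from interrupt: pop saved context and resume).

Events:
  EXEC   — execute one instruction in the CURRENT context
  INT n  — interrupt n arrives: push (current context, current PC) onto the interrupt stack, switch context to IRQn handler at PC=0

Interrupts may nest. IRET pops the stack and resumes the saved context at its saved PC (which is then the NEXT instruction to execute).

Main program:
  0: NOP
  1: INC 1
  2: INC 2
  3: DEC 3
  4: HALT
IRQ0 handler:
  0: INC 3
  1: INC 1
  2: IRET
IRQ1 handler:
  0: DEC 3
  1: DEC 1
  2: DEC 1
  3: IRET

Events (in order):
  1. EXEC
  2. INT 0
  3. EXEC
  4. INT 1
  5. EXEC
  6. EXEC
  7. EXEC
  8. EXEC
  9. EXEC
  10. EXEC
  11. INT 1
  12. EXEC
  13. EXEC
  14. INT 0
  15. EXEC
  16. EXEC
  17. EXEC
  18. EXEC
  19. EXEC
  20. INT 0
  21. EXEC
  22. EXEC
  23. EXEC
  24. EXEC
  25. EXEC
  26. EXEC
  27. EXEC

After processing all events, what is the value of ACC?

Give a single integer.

Event 1 (EXEC): [MAIN] PC=0: NOP
Event 2 (INT 0): INT 0 arrives: push (MAIN, PC=1), enter IRQ0 at PC=0 (depth now 1)
Event 3 (EXEC): [IRQ0] PC=0: INC 3 -> ACC=3
Event 4 (INT 1): INT 1 arrives: push (IRQ0, PC=1), enter IRQ1 at PC=0 (depth now 2)
Event 5 (EXEC): [IRQ1] PC=0: DEC 3 -> ACC=0
Event 6 (EXEC): [IRQ1] PC=1: DEC 1 -> ACC=-1
Event 7 (EXEC): [IRQ1] PC=2: DEC 1 -> ACC=-2
Event 8 (EXEC): [IRQ1] PC=3: IRET -> resume IRQ0 at PC=1 (depth now 1)
Event 9 (EXEC): [IRQ0] PC=1: INC 1 -> ACC=-1
Event 10 (EXEC): [IRQ0] PC=2: IRET -> resume MAIN at PC=1 (depth now 0)
Event 11 (INT 1): INT 1 arrives: push (MAIN, PC=1), enter IRQ1 at PC=0 (depth now 1)
Event 12 (EXEC): [IRQ1] PC=0: DEC 3 -> ACC=-4
Event 13 (EXEC): [IRQ1] PC=1: DEC 1 -> ACC=-5
Event 14 (INT 0): INT 0 arrives: push (IRQ1, PC=2), enter IRQ0 at PC=0 (depth now 2)
Event 15 (EXEC): [IRQ0] PC=0: INC 3 -> ACC=-2
Event 16 (EXEC): [IRQ0] PC=1: INC 1 -> ACC=-1
Event 17 (EXEC): [IRQ0] PC=2: IRET -> resume IRQ1 at PC=2 (depth now 1)
Event 18 (EXEC): [IRQ1] PC=2: DEC 1 -> ACC=-2
Event 19 (EXEC): [IRQ1] PC=3: IRET -> resume MAIN at PC=1 (depth now 0)
Event 20 (INT 0): INT 0 arrives: push (MAIN, PC=1), enter IRQ0 at PC=0 (depth now 1)
Event 21 (EXEC): [IRQ0] PC=0: INC 3 -> ACC=1
Event 22 (EXEC): [IRQ0] PC=1: INC 1 -> ACC=2
Event 23 (EXEC): [IRQ0] PC=2: IRET -> resume MAIN at PC=1 (depth now 0)
Event 24 (EXEC): [MAIN] PC=1: INC 1 -> ACC=3
Event 25 (EXEC): [MAIN] PC=2: INC 2 -> ACC=5
Event 26 (EXEC): [MAIN] PC=3: DEC 3 -> ACC=2
Event 27 (EXEC): [MAIN] PC=4: HALT

Answer: 2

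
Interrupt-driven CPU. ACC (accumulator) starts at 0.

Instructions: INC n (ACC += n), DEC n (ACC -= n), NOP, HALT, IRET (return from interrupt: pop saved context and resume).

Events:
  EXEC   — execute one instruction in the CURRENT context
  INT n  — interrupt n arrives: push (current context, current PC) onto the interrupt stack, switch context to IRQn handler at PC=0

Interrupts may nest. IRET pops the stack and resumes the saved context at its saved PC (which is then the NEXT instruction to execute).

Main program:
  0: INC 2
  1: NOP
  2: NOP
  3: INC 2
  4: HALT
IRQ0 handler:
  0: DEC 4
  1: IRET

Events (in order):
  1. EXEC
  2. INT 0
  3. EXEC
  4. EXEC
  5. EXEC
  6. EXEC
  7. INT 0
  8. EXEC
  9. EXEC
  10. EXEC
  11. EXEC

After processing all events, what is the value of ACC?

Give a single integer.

Answer: -4

Derivation:
Event 1 (EXEC): [MAIN] PC=0: INC 2 -> ACC=2
Event 2 (INT 0): INT 0 arrives: push (MAIN, PC=1), enter IRQ0 at PC=0 (depth now 1)
Event 3 (EXEC): [IRQ0] PC=0: DEC 4 -> ACC=-2
Event 4 (EXEC): [IRQ0] PC=1: IRET -> resume MAIN at PC=1 (depth now 0)
Event 5 (EXEC): [MAIN] PC=1: NOP
Event 6 (EXEC): [MAIN] PC=2: NOP
Event 7 (INT 0): INT 0 arrives: push (MAIN, PC=3), enter IRQ0 at PC=0 (depth now 1)
Event 8 (EXEC): [IRQ0] PC=0: DEC 4 -> ACC=-6
Event 9 (EXEC): [IRQ0] PC=1: IRET -> resume MAIN at PC=3 (depth now 0)
Event 10 (EXEC): [MAIN] PC=3: INC 2 -> ACC=-4
Event 11 (EXEC): [MAIN] PC=4: HALT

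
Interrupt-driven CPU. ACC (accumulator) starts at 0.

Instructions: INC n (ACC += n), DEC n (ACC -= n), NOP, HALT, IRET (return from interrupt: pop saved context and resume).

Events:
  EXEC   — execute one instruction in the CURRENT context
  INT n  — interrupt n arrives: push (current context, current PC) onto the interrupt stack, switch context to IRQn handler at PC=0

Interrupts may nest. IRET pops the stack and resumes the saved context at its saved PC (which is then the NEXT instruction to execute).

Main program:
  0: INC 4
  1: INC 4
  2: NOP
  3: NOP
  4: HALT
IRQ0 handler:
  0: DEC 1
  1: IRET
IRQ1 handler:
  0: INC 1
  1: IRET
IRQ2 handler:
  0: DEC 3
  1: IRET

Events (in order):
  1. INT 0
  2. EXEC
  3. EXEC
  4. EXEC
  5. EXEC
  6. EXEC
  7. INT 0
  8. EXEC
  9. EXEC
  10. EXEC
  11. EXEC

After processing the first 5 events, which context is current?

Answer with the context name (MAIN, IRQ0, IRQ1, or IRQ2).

Answer: MAIN

Derivation:
Event 1 (INT 0): INT 0 arrives: push (MAIN, PC=0), enter IRQ0 at PC=0 (depth now 1)
Event 2 (EXEC): [IRQ0] PC=0: DEC 1 -> ACC=-1
Event 3 (EXEC): [IRQ0] PC=1: IRET -> resume MAIN at PC=0 (depth now 0)
Event 4 (EXEC): [MAIN] PC=0: INC 4 -> ACC=3
Event 5 (EXEC): [MAIN] PC=1: INC 4 -> ACC=7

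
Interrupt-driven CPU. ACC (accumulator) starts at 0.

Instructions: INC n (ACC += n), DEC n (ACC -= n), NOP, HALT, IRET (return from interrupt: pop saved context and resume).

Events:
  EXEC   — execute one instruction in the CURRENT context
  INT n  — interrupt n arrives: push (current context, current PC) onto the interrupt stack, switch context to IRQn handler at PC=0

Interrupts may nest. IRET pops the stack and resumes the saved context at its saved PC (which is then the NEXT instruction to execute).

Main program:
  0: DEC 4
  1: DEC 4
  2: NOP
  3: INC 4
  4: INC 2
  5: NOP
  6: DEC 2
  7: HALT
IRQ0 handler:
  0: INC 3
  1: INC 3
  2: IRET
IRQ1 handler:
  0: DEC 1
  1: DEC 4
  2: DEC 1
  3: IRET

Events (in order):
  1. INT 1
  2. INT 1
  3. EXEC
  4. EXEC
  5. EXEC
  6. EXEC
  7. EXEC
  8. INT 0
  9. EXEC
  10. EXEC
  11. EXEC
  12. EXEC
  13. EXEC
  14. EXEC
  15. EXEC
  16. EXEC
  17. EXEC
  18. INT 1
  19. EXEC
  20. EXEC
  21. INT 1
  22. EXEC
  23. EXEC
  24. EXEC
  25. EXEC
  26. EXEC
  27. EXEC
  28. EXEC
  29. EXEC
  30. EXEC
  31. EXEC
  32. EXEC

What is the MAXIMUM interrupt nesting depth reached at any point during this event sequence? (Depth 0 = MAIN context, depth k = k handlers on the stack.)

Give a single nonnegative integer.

Answer: 2

Derivation:
Event 1 (INT 1): INT 1 arrives: push (MAIN, PC=0), enter IRQ1 at PC=0 (depth now 1) [depth=1]
Event 2 (INT 1): INT 1 arrives: push (IRQ1, PC=0), enter IRQ1 at PC=0 (depth now 2) [depth=2]
Event 3 (EXEC): [IRQ1] PC=0: DEC 1 -> ACC=-1 [depth=2]
Event 4 (EXEC): [IRQ1] PC=1: DEC 4 -> ACC=-5 [depth=2]
Event 5 (EXEC): [IRQ1] PC=2: DEC 1 -> ACC=-6 [depth=2]
Event 6 (EXEC): [IRQ1] PC=3: IRET -> resume IRQ1 at PC=0 (depth now 1) [depth=1]
Event 7 (EXEC): [IRQ1] PC=0: DEC 1 -> ACC=-7 [depth=1]
Event 8 (INT 0): INT 0 arrives: push (IRQ1, PC=1), enter IRQ0 at PC=0 (depth now 2) [depth=2]
Event 9 (EXEC): [IRQ0] PC=0: INC 3 -> ACC=-4 [depth=2]
Event 10 (EXEC): [IRQ0] PC=1: INC 3 -> ACC=-1 [depth=2]
Event 11 (EXEC): [IRQ0] PC=2: IRET -> resume IRQ1 at PC=1 (depth now 1) [depth=1]
Event 12 (EXEC): [IRQ1] PC=1: DEC 4 -> ACC=-5 [depth=1]
Event 13 (EXEC): [IRQ1] PC=2: DEC 1 -> ACC=-6 [depth=1]
Event 14 (EXEC): [IRQ1] PC=3: IRET -> resume MAIN at PC=0 (depth now 0) [depth=0]
Event 15 (EXEC): [MAIN] PC=0: DEC 4 -> ACC=-10 [depth=0]
Event 16 (EXEC): [MAIN] PC=1: DEC 4 -> ACC=-14 [depth=0]
Event 17 (EXEC): [MAIN] PC=2: NOP [depth=0]
Event 18 (INT 1): INT 1 arrives: push (MAIN, PC=3), enter IRQ1 at PC=0 (depth now 1) [depth=1]
Event 19 (EXEC): [IRQ1] PC=0: DEC 1 -> ACC=-15 [depth=1]
Event 20 (EXEC): [IRQ1] PC=1: DEC 4 -> ACC=-19 [depth=1]
Event 21 (INT 1): INT 1 arrives: push (IRQ1, PC=2), enter IRQ1 at PC=0 (depth now 2) [depth=2]
Event 22 (EXEC): [IRQ1] PC=0: DEC 1 -> ACC=-20 [depth=2]
Event 23 (EXEC): [IRQ1] PC=1: DEC 4 -> ACC=-24 [depth=2]
Event 24 (EXEC): [IRQ1] PC=2: DEC 1 -> ACC=-25 [depth=2]
Event 25 (EXEC): [IRQ1] PC=3: IRET -> resume IRQ1 at PC=2 (depth now 1) [depth=1]
Event 26 (EXEC): [IRQ1] PC=2: DEC 1 -> ACC=-26 [depth=1]
Event 27 (EXEC): [IRQ1] PC=3: IRET -> resume MAIN at PC=3 (depth now 0) [depth=0]
Event 28 (EXEC): [MAIN] PC=3: INC 4 -> ACC=-22 [depth=0]
Event 29 (EXEC): [MAIN] PC=4: INC 2 -> ACC=-20 [depth=0]
Event 30 (EXEC): [MAIN] PC=5: NOP [depth=0]
Event 31 (EXEC): [MAIN] PC=6: DEC 2 -> ACC=-22 [depth=0]
Event 32 (EXEC): [MAIN] PC=7: HALT [depth=0]
Max depth observed: 2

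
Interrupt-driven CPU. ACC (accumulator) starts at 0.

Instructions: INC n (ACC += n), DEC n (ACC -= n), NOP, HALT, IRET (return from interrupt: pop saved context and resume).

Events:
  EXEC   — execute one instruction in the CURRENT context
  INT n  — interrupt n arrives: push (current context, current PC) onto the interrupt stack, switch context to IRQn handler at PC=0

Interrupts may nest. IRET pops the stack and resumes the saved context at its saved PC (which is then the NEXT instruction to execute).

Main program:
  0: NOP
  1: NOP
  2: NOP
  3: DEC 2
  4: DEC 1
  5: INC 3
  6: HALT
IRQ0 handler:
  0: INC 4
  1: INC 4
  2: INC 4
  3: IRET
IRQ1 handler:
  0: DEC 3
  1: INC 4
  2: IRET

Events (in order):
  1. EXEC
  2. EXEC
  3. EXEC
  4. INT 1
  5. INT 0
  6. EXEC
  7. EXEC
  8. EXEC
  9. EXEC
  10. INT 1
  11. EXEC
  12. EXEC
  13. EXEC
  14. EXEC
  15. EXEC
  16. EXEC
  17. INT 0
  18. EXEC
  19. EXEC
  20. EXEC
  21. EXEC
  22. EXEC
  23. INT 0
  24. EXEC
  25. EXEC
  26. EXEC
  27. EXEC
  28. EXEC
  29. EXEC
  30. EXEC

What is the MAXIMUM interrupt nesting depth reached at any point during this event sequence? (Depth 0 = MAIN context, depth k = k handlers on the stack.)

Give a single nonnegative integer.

Event 1 (EXEC): [MAIN] PC=0: NOP [depth=0]
Event 2 (EXEC): [MAIN] PC=1: NOP [depth=0]
Event 3 (EXEC): [MAIN] PC=2: NOP [depth=0]
Event 4 (INT 1): INT 1 arrives: push (MAIN, PC=3), enter IRQ1 at PC=0 (depth now 1) [depth=1]
Event 5 (INT 0): INT 0 arrives: push (IRQ1, PC=0), enter IRQ0 at PC=0 (depth now 2) [depth=2]
Event 6 (EXEC): [IRQ0] PC=0: INC 4 -> ACC=4 [depth=2]
Event 7 (EXEC): [IRQ0] PC=1: INC 4 -> ACC=8 [depth=2]
Event 8 (EXEC): [IRQ0] PC=2: INC 4 -> ACC=12 [depth=2]
Event 9 (EXEC): [IRQ0] PC=3: IRET -> resume IRQ1 at PC=0 (depth now 1) [depth=1]
Event 10 (INT 1): INT 1 arrives: push (IRQ1, PC=0), enter IRQ1 at PC=0 (depth now 2) [depth=2]
Event 11 (EXEC): [IRQ1] PC=0: DEC 3 -> ACC=9 [depth=2]
Event 12 (EXEC): [IRQ1] PC=1: INC 4 -> ACC=13 [depth=2]
Event 13 (EXEC): [IRQ1] PC=2: IRET -> resume IRQ1 at PC=0 (depth now 1) [depth=1]
Event 14 (EXEC): [IRQ1] PC=0: DEC 3 -> ACC=10 [depth=1]
Event 15 (EXEC): [IRQ1] PC=1: INC 4 -> ACC=14 [depth=1]
Event 16 (EXEC): [IRQ1] PC=2: IRET -> resume MAIN at PC=3 (depth now 0) [depth=0]
Event 17 (INT 0): INT 0 arrives: push (MAIN, PC=3), enter IRQ0 at PC=0 (depth now 1) [depth=1]
Event 18 (EXEC): [IRQ0] PC=0: INC 4 -> ACC=18 [depth=1]
Event 19 (EXEC): [IRQ0] PC=1: INC 4 -> ACC=22 [depth=1]
Event 20 (EXEC): [IRQ0] PC=2: INC 4 -> ACC=26 [depth=1]
Event 21 (EXEC): [IRQ0] PC=3: IRET -> resume MAIN at PC=3 (depth now 0) [depth=0]
Event 22 (EXEC): [MAIN] PC=3: DEC 2 -> ACC=24 [depth=0]
Event 23 (INT 0): INT 0 arrives: push (MAIN, PC=4), enter IRQ0 at PC=0 (depth now 1) [depth=1]
Event 24 (EXEC): [IRQ0] PC=0: INC 4 -> ACC=28 [depth=1]
Event 25 (EXEC): [IRQ0] PC=1: INC 4 -> ACC=32 [depth=1]
Event 26 (EXEC): [IRQ0] PC=2: INC 4 -> ACC=36 [depth=1]
Event 27 (EXEC): [IRQ0] PC=3: IRET -> resume MAIN at PC=4 (depth now 0) [depth=0]
Event 28 (EXEC): [MAIN] PC=4: DEC 1 -> ACC=35 [depth=0]
Event 29 (EXEC): [MAIN] PC=5: INC 3 -> ACC=38 [depth=0]
Event 30 (EXEC): [MAIN] PC=6: HALT [depth=0]
Max depth observed: 2

Answer: 2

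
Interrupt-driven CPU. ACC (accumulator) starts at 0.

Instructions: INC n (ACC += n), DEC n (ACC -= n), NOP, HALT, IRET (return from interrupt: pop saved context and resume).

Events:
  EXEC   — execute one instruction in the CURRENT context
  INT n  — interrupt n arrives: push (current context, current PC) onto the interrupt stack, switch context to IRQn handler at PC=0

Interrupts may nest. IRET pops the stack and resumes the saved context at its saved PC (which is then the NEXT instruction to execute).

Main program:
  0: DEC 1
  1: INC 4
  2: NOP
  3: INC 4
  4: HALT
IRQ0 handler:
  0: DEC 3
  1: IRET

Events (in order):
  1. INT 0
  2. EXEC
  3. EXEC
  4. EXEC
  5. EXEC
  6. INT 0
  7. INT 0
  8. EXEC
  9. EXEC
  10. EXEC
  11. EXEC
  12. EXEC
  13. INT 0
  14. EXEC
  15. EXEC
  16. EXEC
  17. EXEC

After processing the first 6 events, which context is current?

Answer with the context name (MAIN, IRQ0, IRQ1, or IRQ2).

Event 1 (INT 0): INT 0 arrives: push (MAIN, PC=0), enter IRQ0 at PC=0 (depth now 1)
Event 2 (EXEC): [IRQ0] PC=0: DEC 3 -> ACC=-3
Event 3 (EXEC): [IRQ0] PC=1: IRET -> resume MAIN at PC=0 (depth now 0)
Event 4 (EXEC): [MAIN] PC=0: DEC 1 -> ACC=-4
Event 5 (EXEC): [MAIN] PC=1: INC 4 -> ACC=0
Event 6 (INT 0): INT 0 arrives: push (MAIN, PC=2), enter IRQ0 at PC=0 (depth now 1)

Answer: IRQ0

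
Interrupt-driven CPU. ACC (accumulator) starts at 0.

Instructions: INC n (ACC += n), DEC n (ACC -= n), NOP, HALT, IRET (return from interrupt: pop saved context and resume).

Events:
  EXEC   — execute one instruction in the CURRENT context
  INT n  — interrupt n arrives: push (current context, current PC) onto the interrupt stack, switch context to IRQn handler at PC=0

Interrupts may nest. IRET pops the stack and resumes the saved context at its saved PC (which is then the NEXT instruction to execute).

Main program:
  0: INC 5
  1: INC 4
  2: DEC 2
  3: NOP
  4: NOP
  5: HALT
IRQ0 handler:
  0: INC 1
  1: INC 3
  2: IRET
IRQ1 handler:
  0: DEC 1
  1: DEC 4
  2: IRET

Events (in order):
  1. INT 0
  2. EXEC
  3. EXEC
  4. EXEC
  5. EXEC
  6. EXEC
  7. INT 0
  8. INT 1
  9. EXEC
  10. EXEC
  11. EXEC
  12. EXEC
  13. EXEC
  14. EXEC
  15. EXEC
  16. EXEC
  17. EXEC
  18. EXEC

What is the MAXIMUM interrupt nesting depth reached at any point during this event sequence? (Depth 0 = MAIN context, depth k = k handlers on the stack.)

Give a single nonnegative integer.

Answer: 2

Derivation:
Event 1 (INT 0): INT 0 arrives: push (MAIN, PC=0), enter IRQ0 at PC=0 (depth now 1) [depth=1]
Event 2 (EXEC): [IRQ0] PC=0: INC 1 -> ACC=1 [depth=1]
Event 3 (EXEC): [IRQ0] PC=1: INC 3 -> ACC=4 [depth=1]
Event 4 (EXEC): [IRQ0] PC=2: IRET -> resume MAIN at PC=0 (depth now 0) [depth=0]
Event 5 (EXEC): [MAIN] PC=0: INC 5 -> ACC=9 [depth=0]
Event 6 (EXEC): [MAIN] PC=1: INC 4 -> ACC=13 [depth=0]
Event 7 (INT 0): INT 0 arrives: push (MAIN, PC=2), enter IRQ0 at PC=0 (depth now 1) [depth=1]
Event 8 (INT 1): INT 1 arrives: push (IRQ0, PC=0), enter IRQ1 at PC=0 (depth now 2) [depth=2]
Event 9 (EXEC): [IRQ1] PC=0: DEC 1 -> ACC=12 [depth=2]
Event 10 (EXEC): [IRQ1] PC=1: DEC 4 -> ACC=8 [depth=2]
Event 11 (EXEC): [IRQ1] PC=2: IRET -> resume IRQ0 at PC=0 (depth now 1) [depth=1]
Event 12 (EXEC): [IRQ0] PC=0: INC 1 -> ACC=9 [depth=1]
Event 13 (EXEC): [IRQ0] PC=1: INC 3 -> ACC=12 [depth=1]
Event 14 (EXEC): [IRQ0] PC=2: IRET -> resume MAIN at PC=2 (depth now 0) [depth=0]
Event 15 (EXEC): [MAIN] PC=2: DEC 2 -> ACC=10 [depth=0]
Event 16 (EXEC): [MAIN] PC=3: NOP [depth=0]
Event 17 (EXEC): [MAIN] PC=4: NOP [depth=0]
Event 18 (EXEC): [MAIN] PC=5: HALT [depth=0]
Max depth observed: 2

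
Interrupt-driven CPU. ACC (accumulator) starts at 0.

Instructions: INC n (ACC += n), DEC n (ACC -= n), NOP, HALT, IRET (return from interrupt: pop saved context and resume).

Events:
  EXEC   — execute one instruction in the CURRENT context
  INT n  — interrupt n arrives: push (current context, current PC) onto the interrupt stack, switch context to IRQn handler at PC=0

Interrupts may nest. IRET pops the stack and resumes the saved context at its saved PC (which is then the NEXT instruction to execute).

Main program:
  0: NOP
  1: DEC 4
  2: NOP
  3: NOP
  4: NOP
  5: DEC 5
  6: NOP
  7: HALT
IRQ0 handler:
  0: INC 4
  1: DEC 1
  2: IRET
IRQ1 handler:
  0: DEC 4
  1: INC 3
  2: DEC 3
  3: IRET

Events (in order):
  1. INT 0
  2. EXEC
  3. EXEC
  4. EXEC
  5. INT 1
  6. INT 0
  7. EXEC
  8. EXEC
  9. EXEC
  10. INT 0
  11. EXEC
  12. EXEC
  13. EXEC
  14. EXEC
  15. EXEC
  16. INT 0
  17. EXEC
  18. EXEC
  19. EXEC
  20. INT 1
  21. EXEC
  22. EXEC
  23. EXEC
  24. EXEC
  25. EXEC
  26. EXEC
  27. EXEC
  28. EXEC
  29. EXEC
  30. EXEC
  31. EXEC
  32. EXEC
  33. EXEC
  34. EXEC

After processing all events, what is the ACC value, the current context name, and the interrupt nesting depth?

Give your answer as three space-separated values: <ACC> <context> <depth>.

Answer: -5 MAIN 0

Derivation:
Event 1 (INT 0): INT 0 arrives: push (MAIN, PC=0), enter IRQ0 at PC=0 (depth now 1)
Event 2 (EXEC): [IRQ0] PC=0: INC 4 -> ACC=4
Event 3 (EXEC): [IRQ0] PC=1: DEC 1 -> ACC=3
Event 4 (EXEC): [IRQ0] PC=2: IRET -> resume MAIN at PC=0 (depth now 0)
Event 5 (INT 1): INT 1 arrives: push (MAIN, PC=0), enter IRQ1 at PC=0 (depth now 1)
Event 6 (INT 0): INT 0 arrives: push (IRQ1, PC=0), enter IRQ0 at PC=0 (depth now 2)
Event 7 (EXEC): [IRQ0] PC=0: INC 4 -> ACC=7
Event 8 (EXEC): [IRQ0] PC=1: DEC 1 -> ACC=6
Event 9 (EXEC): [IRQ0] PC=2: IRET -> resume IRQ1 at PC=0 (depth now 1)
Event 10 (INT 0): INT 0 arrives: push (IRQ1, PC=0), enter IRQ0 at PC=0 (depth now 2)
Event 11 (EXEC): [IRQ0] PC=0: INC 4 -> ACC=10
Event 12 (EXEC): [IRQ0] PC=1: DEC 1 -> ACC=9
Event 13 (EXEC): [IRQ0] PC=2: IRET -> resume IRQ1 at PC=0 (depth now 1)
Event 14 (EXEC): [IRQ1] PC=0: DEC 4 -> ACC=5
Event 15 (EXEC): [IRQ1] PC=1: INC 3 -> ACC=8
Event 16 (INT 0): INT 0 arrives: push (IRQ1, PC=2), enter IRQ0 at PC=0 (depth now 2)
Event 17 (EXEC): [IRQ0] PC=0: INC 4 -> ACC=12
Event 18 (EXEC): [IRQ0] PC=1: DEC 1 -> ACC=11
Event 19 (EXEC): [IRQ0] PC=2: IRET -> resume IRQ1 at PC=2 (depth now 1)
Event 20 (INT 1): INT 1 arrives: push (IRQ1, PC=2), enter IRQ1 at PC=0 (depth now 2)
Event 21 (EXEC): [IRQ1] PC=0: DEC 4 -> ACC=7
Event 22 (EXEC): [IRQ1] PC=1: INC 3 -> ACC=10
Event 23 (EXEC): [IRQ1] PC=2: DEC 3 -> ACC=7
Event 24 (EXEC): [IRQ1] PC=3: IRET -> resume IRQ1 at PC=2 (depth now 1)
Event 25 (EXEC): [IRQ1] PC=2: DEC 3 -> ACC=4
Event 26 (EXEC): [IRQ1] PC=3: IRET -> resume MAIN at PC=0 (depth now 0)
Event 27 (EXEC): [MAIN] PC=0: NOP
Event 28 (EXEC): [MAIN] PC=1: DEC 4 -> ACC=0
Event 29 (EXEC): [MAIN] PC=2: NOP
Event 30 (EXEC): [MAIN] PC=3: NOP
Event 31 (EXEC): [MAIN] PC=4: NOP
Event 32 (EXEC): [MAIN] PC=5: DEC 5 -> ACC=-5
Event 33 (EXEC): [MAIN] PC=6: NOP
Event 34 (EXEC): [MAIN] PC=7: HALT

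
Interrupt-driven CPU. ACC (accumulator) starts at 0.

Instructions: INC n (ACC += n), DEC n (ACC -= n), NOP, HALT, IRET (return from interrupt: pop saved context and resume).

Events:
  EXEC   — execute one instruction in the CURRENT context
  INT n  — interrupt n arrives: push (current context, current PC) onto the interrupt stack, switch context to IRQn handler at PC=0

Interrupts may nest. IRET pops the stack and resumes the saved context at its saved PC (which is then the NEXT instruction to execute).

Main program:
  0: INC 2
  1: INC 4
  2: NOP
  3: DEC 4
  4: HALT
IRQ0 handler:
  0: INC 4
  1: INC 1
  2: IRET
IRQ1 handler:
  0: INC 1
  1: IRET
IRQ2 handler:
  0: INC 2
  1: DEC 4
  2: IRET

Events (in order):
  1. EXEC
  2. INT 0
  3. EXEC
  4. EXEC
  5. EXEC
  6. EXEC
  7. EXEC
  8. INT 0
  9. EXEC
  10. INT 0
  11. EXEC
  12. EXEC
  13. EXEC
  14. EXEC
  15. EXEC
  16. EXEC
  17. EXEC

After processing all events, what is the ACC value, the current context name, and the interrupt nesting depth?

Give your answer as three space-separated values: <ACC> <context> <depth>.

Event 1 (EXEC): [MAIN] PC=0: INC 2 -> ACC=2
Event 2 (INT 0): INT 0 arrives: push (MAIN, PC=1), enter IRQ0 at PC=0 (depth now 1)
Event 3 (EXEC): [IRQ0] PC=0: INC 4 -> ACC=6
Event 4 (EXEC): [IRQ0] PC=1: INC 1 -> ACC=7
Event 5 (EXEC): [IRQ0] PC=2: IRET -> resume MAIN at PC=1 (depth now 0)
Event 6 (EXEC): [MAIN] PC=1: INC 4 -> ACC=11
Event 7 (EXEC): [MAIN] PC=2: NOP
Event 8 (INT 0): INT 0 arrives: push (MAIN, PC=3), enter IRQ0 at PC=0 (depth now 1)
Event 9 (EXEC): [IRQ0] PC=0: INC 4 -> ACC=15
Event 10 (INT 0): INT 0 arrives: push (IRQ0, PC=1), enter IRQ0 at PC=0 (depth now 2)
Event 11 (EXEC): [IRQ0] PC=0: INC 4 -> ACC=19
Event 12 (EXEC): [IRQ0] PC=1: INC 1 -> ACC=20
Event 13 (EXEC): [IRQ0] PC=2: IRET -> resume IRQ0 at PC=1 (depth now 1)
Event 14 (EXEC): [IRQ0] PC=1: INC 1 -> ACC=21
Event 15 (EXEC): [IRQ0] PC=2: IRET -> resume MAIN at PC=3 (depth now 0)
Event 16 (EXEC): [MAIN] PC=3: DEC 4 -> ACC=17
Event 17 (EXEC): [MAIN] PC=4: HALT

Answer: 17 MAIN 0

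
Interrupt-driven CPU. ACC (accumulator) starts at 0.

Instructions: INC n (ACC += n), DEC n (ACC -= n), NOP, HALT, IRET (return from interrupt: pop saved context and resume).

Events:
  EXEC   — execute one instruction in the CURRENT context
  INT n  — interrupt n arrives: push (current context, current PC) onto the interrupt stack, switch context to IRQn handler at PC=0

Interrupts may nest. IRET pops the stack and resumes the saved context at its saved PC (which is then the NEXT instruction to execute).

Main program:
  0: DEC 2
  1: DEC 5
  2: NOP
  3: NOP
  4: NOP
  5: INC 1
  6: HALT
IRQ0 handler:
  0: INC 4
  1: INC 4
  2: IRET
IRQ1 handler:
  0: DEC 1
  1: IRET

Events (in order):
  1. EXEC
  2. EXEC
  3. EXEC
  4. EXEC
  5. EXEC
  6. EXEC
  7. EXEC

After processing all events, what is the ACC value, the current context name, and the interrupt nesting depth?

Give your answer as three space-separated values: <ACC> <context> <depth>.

Event 1 (EXEC): [MAIN] PC=0: DEC 2 -> ACC=-2
Event 2 (EXEC): [MAIN] PC=1: DEC 5 -> ACC=-7
Event 3 (EXEC): [MAIN] PC=2: NOP
Event 4 (EXEC): [MAIN] PC=3: NOP
Event 5 (EXEC): [MAIN] PC=4: NOP
Event 6 (EXEC): [MAIN] PC=5: INC 1 -> ACC=-6
Event 7 (EXEC): [MAIN] PC=6: HALT

Answer: -6 MAIN 0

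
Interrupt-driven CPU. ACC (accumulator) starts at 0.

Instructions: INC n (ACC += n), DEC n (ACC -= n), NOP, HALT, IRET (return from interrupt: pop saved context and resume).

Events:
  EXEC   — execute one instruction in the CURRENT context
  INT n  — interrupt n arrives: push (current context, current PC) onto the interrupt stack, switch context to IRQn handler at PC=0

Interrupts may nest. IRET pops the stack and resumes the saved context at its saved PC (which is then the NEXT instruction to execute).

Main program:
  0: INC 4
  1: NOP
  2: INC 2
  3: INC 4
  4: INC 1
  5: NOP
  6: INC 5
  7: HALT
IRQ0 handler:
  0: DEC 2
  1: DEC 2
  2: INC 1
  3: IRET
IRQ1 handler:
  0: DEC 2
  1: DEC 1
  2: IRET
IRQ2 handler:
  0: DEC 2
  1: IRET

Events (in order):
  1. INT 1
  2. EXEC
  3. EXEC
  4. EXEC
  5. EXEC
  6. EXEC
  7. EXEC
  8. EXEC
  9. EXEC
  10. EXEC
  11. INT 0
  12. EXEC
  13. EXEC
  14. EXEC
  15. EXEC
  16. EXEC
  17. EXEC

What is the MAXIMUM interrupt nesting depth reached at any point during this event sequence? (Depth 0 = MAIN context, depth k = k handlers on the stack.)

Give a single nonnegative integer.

Event 1 (INT 1): INT 1 arrives: push (MAIN, PC=0), enter IRQ1 at PC=0 (depth now 1) [depth=1]
Event 2 (EXEC): [IRQ1] PC=0: DEC 2 -> ACC=-2 [depth=1]
Event 3 (EXEC): [IRQ1] PC=1: DEC 1 -> ACC=-3 [depth=1]
Event 4 (EXEC): [IRQ1] PC=2: IRET -> resume MAIN at PC=0 (depth now 0) [depth=0]
Event 5 (EXEC): [MAIN] PC=0: INC 4 -> ACC=1 [depth=0]
Event 6 (EXEC): [MAIN] PC=1: NOP [depth=0]
Event 7 (EXEC): [MAIN] PC=2: INC 2 -> ACC=3 [depth=0]
Event 8 (EXEC): [MAIN] PC=3: INC 4 -> ACC=7 [depth=0]
Event 9 (EXEC): [MAIN] PC=4: INC 1 -> ACC=8 [depth=0]
Event 10 (EXEC): [MAIN] PC=5: NOP [depth=0]
Event 11 (INT 0): INT 0 arrives: push (MAIN, PC=6), enter IRQ0 at PC=0 (depth now 1) [depth=1]
Event 12 (EXEC): [IRQ0] PC=0: DEC 2 -> ACC=6 [depth=1]
Event 13 (EXEC): [IRQ0] PC=1: DEC 2 -> ACC=4 [depth=1]
Event 14 (EXEC): [IRQ0] PC=2: INC 1 -> ACC=5 [depth=1]
Event 15 (EXEC): [IRQ0] PC=3: IRET -> resume MAIN at PC=6 (depth now 0) [depth=0]
Event 16 (EXEC): [MAIN] PC=6: INC 5 -> ACC=10 [depth=0]
Event 17 (EXEC): [MAIN] PC=7: HALT [depth=0]
Max depth observed: 1

Answer: 1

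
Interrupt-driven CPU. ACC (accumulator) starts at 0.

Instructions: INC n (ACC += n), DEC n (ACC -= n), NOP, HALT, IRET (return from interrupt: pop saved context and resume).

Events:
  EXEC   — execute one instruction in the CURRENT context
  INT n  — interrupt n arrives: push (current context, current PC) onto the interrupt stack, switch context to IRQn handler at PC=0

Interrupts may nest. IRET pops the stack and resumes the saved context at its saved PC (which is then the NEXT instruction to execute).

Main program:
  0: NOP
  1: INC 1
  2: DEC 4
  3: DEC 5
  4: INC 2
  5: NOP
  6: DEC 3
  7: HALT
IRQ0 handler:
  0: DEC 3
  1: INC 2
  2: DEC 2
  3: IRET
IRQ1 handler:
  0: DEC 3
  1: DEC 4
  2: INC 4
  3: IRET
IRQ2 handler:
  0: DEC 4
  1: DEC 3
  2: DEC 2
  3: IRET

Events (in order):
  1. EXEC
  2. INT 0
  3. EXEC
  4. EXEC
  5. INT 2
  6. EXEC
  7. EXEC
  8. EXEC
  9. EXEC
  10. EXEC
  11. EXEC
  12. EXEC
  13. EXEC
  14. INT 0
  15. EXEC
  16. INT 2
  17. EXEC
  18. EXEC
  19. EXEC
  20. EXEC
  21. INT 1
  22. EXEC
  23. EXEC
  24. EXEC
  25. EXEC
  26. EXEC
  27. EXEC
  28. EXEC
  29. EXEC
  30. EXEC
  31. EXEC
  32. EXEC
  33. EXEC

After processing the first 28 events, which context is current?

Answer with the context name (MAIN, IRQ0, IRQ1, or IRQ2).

Answer: MAIN

Derivation:
Event 1 (EXEC): [MAIN] PC=0: NOP
Event 2 (INT 0): INT 0 arrives: push (MAIN, PC=1), enter IRQ0 at PC=0 (depth now 1)
Event 3 (EXEC): [IRQ0] PC=0: DEC 3 -> ACC=-3
Event 4 (EXEC): [IRQ0] PC=1: INC 2 -> ACC=-1
Event 5 (INT 2): INT 2 arrives: push (IRQ0, PC=2), enter IRQ2 at PC=0 (depth now 2)
Event 6 (EXEC): [IRQ2] PC=0: DEC 4 -> ACC=-5
Event 7 (EXEC): [IRQ2] PC=1: DEC 3 -> ACC=-8
Event 8 (EXEC): [IRQ2] PC=2: DEC 2 -> ACC=-10
Event 9 (EXEC): [IRQ2] PC=3: IRET -> resume IRQ0 at PC=2 (depth now 1)
Event 10 (EXEC): [IRQ0] PC=2: DEC 2 -> ACC=-12
Event 11 (EXEC): [IRQ0] PC=3: IRET -> resume MAIN at PC=1 (depth now 0)
Event 12 (EXEC): [MAIN] PC=1: INC 1 -> ACC=-11
Event 13 (EXEC): [MAIN] PC=2: DEC 4 -> ACC=-15
Event 14 (INT 0): INT 0 arrives: push (MAIN, PC=3), enter IRQ0 at PC=0 (depth now 1)
Event 15 (EXEC): [IRQ0] PC=0: DEC 3 -> ACC=-18
Event 16 (INT 2): INT 2 arrives: push (IRQ0, PC=1), enter IRQ2 at PC=0 (depth now 2)
Event 17 (EXEC): [IRQ2] PC=0: DEC 4 -> ACC=-22
Event 18 (EXEC): [IRQ2] PC=1: DEC 3 -> ACC=-25
Event 19 (EXEC): [IRQ2] PC=2: DEC 2 -> ACC=-27
Event 20 (EXEC): [IRQ2] PC=3: IRET -> resume IRQ0 at PC=1 (depth now 1)
Event 21 (INT 1): INT 1 arrives: push (IRQ0, PC=1), enter IRQ1 at PC=0 (depth now 2)
Event 22 (EXEC): [IRQ1] PC=0: DEC 3 -> ACC=-30
Event 23 (EXEC): [IRQ1] PC=1: DEC 4 -> ACC=-34
Event 24 (EXEC): [IRQ1] PC=2: INC 4 -> ACC=-30
Event 25 (EXEC): [IRQ1] PC=3: IRET -> resume IRQ0 at PC=1 (depth now 1)
Event 26 (EXEC): [IRQ0] PC=1: INC 2 -> ACC=-28
Event 27 (EXEC): [IRQ0] PC=2: DEC 2 -> ACC=-30
Event 28 (EXEC): [IRQ0] PC=3: IRET -> resume MAIN at PC=3 (depth now 0)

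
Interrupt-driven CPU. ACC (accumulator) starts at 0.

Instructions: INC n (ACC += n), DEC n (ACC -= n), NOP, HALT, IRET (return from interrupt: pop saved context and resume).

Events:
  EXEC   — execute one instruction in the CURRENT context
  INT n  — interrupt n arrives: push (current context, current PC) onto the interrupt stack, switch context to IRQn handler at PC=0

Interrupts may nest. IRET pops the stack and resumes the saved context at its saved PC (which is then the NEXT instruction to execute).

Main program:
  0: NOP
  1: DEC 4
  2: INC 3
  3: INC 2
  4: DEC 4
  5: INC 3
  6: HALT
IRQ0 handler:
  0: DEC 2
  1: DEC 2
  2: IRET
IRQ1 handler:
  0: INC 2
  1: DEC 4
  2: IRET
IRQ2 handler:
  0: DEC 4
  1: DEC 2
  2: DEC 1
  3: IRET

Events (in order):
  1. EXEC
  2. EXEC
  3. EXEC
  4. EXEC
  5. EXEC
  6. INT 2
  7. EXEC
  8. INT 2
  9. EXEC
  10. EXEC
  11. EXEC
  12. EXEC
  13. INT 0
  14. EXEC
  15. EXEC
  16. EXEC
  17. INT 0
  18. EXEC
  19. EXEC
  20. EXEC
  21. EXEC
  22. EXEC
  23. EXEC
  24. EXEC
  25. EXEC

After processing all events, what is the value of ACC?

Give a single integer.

Answer: -22

Derivation:
Event 1 (EXEC): [MAIN] PC=0: NOP
Event 2 (EXEC): [MAIN] PC=1: DEC 4 -> ACC=-4
Event 3 (EXEC): [MAIN] PC=2: INC 3 -> ACC=-1
Event 4 (EXEC): [MAIN] PC=3: INC 2 -> ACC=1
Event 5 (EXEC): [MAIN] PC=4: DEC 4 -> ACC=-3
Event 6 (INT 2): INT 2 arrives: push (MAIN, PC=5), enter IRQ2 at PC=0 (depth now 1)
Event 7 (EXEC): [IRQ2] PC=0: DEC 4 -> ACC=-7
Event 8 (INT 2): INT 2 arrives: push (IRQ2, PC=1), enter IRQ2 at PC=0 (depth now 2)
Event 9 (EXEC): [IRQ2] PC=0: DEC 4 -> ACC=-11
Event 10 (EXEC): [IRQ2] PC=1: DEC 2 -> ACC=-13
Event 11 (EXEC): [IRQ2] PC=2: DEC 1 -> ACC=-14
Event 12 (EXEC): [IRQ2] PC=3: IRET -> resume IRQ2 at PC=1 (depth now 1)
Event 13 (INT 0): INT 0 arrives: push (IRQ2, PC=1), enter IRQ0 at PC=0 (depth now 2)
Event 14 (EXEC): [IRQ0] PC=0: DEC 2 -> ACC=-16
Event 15 (EXEC): [IRQ0] PC=1: DEC 2 -> ACC=-18
Event 16 (EXEC): [IRQ0] PC=2: IRET -> resume IRQ2 at PC=1 (depth now 1)
Event 17 (INT 0): INT 0 arrives: push (IRQ2, PC=1), enter IRQ0 at PC=0 (depth now 2)
Event 18 (EXEC): [IRQ0] PC=0: DEC 2 -> ACC=-20
Event 19 (EXEC): [IRQ0] PC=1: DEC 2 -> ACC=-22
Event 20 (EXEC): [IRQ0] PC=2: IRET -> resume IRQ2 at PC=1 (depth now 1)
Event 21 (EXEC): [IRQ2] PC=1: DEC 2 -> ACC=-24
Event 22 (EXEC): [IRQ2] PC=2: DEC 1 -> ACC=-25
Event 23 (EXEC): [IRQ2] PC=3: IRET -> resume MAIN at PC=5 (depth now 0)
Event 24 (EXEC): [MAIN] PC=5: INC 3 -> ACC=-22
Event 25 (EXEC): [MAIN] PC=6: HALT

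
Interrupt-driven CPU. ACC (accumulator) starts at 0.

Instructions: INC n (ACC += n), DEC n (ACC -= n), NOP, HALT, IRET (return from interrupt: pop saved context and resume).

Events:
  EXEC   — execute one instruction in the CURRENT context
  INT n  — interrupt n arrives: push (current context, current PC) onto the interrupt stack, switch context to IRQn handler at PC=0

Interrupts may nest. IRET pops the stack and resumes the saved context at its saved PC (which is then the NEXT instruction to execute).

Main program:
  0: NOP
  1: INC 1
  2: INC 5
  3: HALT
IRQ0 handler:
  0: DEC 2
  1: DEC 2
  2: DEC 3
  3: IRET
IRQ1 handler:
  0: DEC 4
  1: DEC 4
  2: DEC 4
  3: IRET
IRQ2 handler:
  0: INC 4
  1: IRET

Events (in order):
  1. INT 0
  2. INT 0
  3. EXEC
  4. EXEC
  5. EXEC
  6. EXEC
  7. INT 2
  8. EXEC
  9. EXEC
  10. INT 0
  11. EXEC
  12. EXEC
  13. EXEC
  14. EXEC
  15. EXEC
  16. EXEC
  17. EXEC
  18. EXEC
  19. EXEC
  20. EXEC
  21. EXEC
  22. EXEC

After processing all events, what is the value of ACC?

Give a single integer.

Answer: -11

Derivation:
Event 1 (INT 0): INT 0 arrives: push (MAIN, PC=0), enter IRQ0 at PC=0 (depth now 1)
Event 2 (INT 0): INT 0 arrives: push (IRQ0, PC=0), enter IRQ0 at PC=0 (depth now 2)
Event 3 (EXEC): [IRQ0] PC=0: DEC 2 -> ACC=-2
Event 4 (EXEC): [IRQ0] PC=1: DEC 2 -> ACC=-4
Event 5 (EXEC): [IRQ0] PC=2: DEC 3 -> ACC=-7
Event 6 (EXEC): [IRQ0] PC=3: IRET -> resume IRQ0 at PC=0 (depth now 1)
Event 7 (INT 2): INT 2 arrives: push (IRQ0, PC=0), enter IRQ2 at PC=0 (depth now 2)
Event 8 (EXEC): [IRQ2] PC=0: INC 4 -> ACC=-3
Event 9 (EXEC): [IRQ2] PC=1: IRET -> resume IRQ0 at PC=0 (depth now 1)
Event 10 (INT 0): INT 0 arrives: push (IRQ0, PC=0), enter IRQ0 at PC=0 (depth now 2)
Event 11 (EXEC): [IRQ0] PC=0: DEC 2 -> ACC=-5
Event 12 (EXEC): [IRQ0] PC=1: DEC 2 -> ACC=-7
Event 13 (EXEC): [IRQ0] PC=2: DEC 3 -> ACC=-10
Event 14 (EXEC): [IRQ0] PC=3: IRET -> resume IRQ0 at PC=0 (depth now 1)
Event 15 (EXEC): [IRQ0] PC=0: DEC 2 -> ACC=-12
Event 16 (EXEC): [IRQ0] PC=1: DEC 2 -> ACC=-14
Event 17 (EXEC): [IRQ0] PC=2: DEC 3 -> ACC=-17
Event 18 (EXEC): [IRQ0] PC=3: IRET -> resume MAIN at PC=0 (depth now 0)
Event 19 (EXEC): [MAIN] PC=0: NOP
Event 20 (EXEC): [MAIN] PC=1: INC 1 -> ACC=-16
Event 21 (EXEC): [MAIN] PC=2: INC 5 -> ACC=-11
Event 22 (EXEC): [MAIN] PC=3: HALT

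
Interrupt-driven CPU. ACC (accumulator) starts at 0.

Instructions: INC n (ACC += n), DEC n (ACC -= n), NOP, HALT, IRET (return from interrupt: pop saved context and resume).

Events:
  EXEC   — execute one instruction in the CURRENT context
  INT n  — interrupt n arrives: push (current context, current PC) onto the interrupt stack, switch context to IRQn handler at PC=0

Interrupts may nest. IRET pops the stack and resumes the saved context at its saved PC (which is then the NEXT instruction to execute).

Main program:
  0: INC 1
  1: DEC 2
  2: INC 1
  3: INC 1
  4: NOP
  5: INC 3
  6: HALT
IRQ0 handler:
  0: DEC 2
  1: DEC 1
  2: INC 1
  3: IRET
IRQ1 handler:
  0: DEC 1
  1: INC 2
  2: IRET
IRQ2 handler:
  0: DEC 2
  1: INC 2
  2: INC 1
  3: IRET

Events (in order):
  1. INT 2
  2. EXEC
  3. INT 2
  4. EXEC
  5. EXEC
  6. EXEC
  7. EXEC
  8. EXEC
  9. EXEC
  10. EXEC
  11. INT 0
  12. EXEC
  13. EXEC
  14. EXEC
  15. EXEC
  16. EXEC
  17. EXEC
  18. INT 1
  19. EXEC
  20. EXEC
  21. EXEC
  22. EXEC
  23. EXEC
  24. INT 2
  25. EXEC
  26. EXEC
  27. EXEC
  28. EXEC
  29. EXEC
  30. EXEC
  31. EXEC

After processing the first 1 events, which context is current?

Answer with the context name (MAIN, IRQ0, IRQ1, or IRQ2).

Answer: IRQ2

Derivation:
Event 1 (INT 2): INT 2 arrives: push (MAIN, PC=0), enter IRQ2 at PC=0 (depth now 1)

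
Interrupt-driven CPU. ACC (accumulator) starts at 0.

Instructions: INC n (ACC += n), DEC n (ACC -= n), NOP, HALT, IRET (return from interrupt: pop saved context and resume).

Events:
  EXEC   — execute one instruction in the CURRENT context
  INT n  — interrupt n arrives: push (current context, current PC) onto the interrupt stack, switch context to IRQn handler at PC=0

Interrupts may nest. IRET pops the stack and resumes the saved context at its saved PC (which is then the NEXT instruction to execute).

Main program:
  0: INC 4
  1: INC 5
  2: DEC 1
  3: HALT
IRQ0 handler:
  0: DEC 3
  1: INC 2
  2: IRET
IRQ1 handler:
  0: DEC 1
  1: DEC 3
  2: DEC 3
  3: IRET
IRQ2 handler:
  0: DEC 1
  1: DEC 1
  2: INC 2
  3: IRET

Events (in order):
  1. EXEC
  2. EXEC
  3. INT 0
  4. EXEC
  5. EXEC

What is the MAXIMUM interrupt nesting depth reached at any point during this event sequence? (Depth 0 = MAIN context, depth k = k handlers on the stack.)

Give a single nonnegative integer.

Event 1 (EXEC): [MAIN] PC=0: INC 4 -> ACC=4 [depth=0]
Event 2 (EXEC): [MAIN] PC=1: INC 5 -> ACC=9 [depth=0]
Event 3 (INT 0): INT 0 arrives: push (MAIN, PC=2), enter IRQ0 at PC=0 (depth now 1) [depth=1]
Event 4 (EXEC): [IRQ0] PC=0: DEC 3 -> ACC=6 [depth=1]
Event 5 (EXEC): [IRQ0] PC=1: INC 2 -> ACC=8 [depth=1]
Max depth observed: 1

Answer: 1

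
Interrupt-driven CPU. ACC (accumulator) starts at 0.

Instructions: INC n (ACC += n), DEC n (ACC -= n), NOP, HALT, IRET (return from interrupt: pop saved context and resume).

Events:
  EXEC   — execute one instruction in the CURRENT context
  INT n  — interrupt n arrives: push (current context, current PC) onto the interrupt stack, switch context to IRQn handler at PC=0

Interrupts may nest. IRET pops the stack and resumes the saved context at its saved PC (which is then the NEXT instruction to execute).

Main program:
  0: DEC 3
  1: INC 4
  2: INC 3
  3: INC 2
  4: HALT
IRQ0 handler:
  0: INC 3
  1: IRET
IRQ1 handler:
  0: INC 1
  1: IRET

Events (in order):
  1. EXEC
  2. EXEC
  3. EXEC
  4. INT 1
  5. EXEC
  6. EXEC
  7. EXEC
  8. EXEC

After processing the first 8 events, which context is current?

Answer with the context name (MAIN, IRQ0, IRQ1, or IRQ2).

Event 1 (EXEC): [MAIN] PC=0: DEC 3 -> ACC=-3
Event 2 (EXEC): [MAIN] PC=1: INC 4 -> ACC=1
Event 3 (EXEC): [MAIN] PC=2: INC 3 -> ACC=4
Event 4 (INT 1): INT 1 arrives: push (MAIN, PC=3), enter IRQ1 at PC=0 (depth now 1)
Event 5 (EXEC): [IRQ1] PC=0: INC 1 -> ACC=5
Event 6 (EXEC): [IRQ1] PC=1: IRET -> resume MAIN at PC=3 (depth now 0)
Event 7 (EXEC): [MAIN] PC=3: INC 2 -> ACC=7
Event 8 (EXEC): [MAIN] PC=4: HALT

Answer: MAIN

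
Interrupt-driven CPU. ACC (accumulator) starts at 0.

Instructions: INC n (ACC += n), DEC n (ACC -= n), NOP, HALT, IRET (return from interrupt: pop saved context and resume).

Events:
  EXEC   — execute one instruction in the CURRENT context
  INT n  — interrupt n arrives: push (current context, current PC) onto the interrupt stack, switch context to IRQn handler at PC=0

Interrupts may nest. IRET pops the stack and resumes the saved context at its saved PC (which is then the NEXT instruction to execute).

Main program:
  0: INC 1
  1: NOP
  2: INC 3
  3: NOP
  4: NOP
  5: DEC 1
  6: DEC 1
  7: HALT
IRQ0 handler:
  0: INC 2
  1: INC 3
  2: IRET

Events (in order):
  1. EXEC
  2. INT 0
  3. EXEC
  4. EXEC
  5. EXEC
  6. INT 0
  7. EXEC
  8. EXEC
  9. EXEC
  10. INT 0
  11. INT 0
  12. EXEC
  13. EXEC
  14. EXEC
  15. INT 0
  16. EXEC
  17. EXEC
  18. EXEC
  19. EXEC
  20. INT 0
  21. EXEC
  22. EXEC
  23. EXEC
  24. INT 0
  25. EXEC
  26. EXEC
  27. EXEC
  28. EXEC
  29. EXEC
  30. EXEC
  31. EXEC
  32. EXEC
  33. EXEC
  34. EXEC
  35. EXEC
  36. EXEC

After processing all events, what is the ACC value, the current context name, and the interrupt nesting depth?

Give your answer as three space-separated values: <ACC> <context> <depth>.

Event 1 (EXEC): [MAIN] PC=0: INC 1 -> ACC=1
Event 2 (INT 0): INT 0 arrives: push (MAIN, PC=1), enter IRQ0 at PC=0 (depth now 1)
Event 3 (EXEC): [IRQ0] PC=0: INC 2 -> ACC=3
Event 4 (EXEC): [IRQ0] PC=1: INC 3 -> ACC=6
Event 5 (EXEC): [IRQ0] PC=2: IRET -> resume MAIN at PC=1 (depth now 0)
Event 6 (INT 0): INT 0 arrives: push (MAIN, PC=1), enter IRQ0 at PC=0 (depth now 1)
Event 7 (EXEC): [IRQ0] PC=0: INC 2 -> ACC=8
Event 8 (EXEC): [IRQ0] PC=1: INC 3 -> ACC=11
Event 9 (EXEC): [IRQ0] PC=2: IRET -> resume MAIN at PC=1 (depth now 0)
Event 10 (INT 0): INT 0 arrives: push (MAIN, PC=1), enter IRQ0 at PC=0 (depth now 1)
Event 11 (INT 0): INT 0 arrives: push (IRQ0, PC=0), enter IRQ0 at PC=0 (depth now 2)
Event 12 (EXEC): [IRQ0] PC=0: INC 2 -> ACC=13
Event 13 (EXEC): [IRQ0] PC=1: INC 3 -> ACC=16
Event 14 (EXEC): [IRQ0] PC=2: IRET -> resume IRQ0 at PC=0 (depth now 1)
Event 15 (INT 0): INT 0 arrives: push (IRQ0, PC=0), enter IRQ0 at PC=0 (depth now 2)
Event 16 (EXEC): [IRQ0] PC=0: INC 2 -> ACC=18
Event 17 (EXEC): [IRQ0] PC=1: INC 3 -> ACC=21
Event 18 (EXEC): [IRQ0] PC=2: IRET -> resume IRQ0 at PC=0 (depth now 1)
Event 19 (EXEC): [IRQ0] PC=0: INC 2 -> ACC=23
Event 20 (INT 0): INT 0 arrives: push (IRQ0, PC=1), enter IRQ0 at PC=0 (depth now 2)
Event 21 (EXEC): [IRQ0] PC=0: INC 2 -> ACC=25
Event 22 (EXEC): [IRQ0] PC=1: INC 3 -> ACC=28
Event 23 (EXEC): [IRQ0] PC=2: IRET -> resume IRQ0 at PC=1 (depth now 1)
Event 24 (INT 0): INT 0 arrives: push (IRQ0, PC=1), enter IRQ0 at PC=0 (depth now 2)
Event 25 (EXEC): [IRQ0] PC=0: INC 2 -> ACC=30
Event 26 (EXEC): [IRQ0] PC=1: INC 3 -> ACC=33
Event 27 (EXEC): [IRQ0] PC=2: IRET -> resume IRQ0 at PC=1 (depth now 1)
Event 28 (EXEC): [IRQ0] PC=1: INC 3 -> ACC=36
Event 29 (EXEC): [IRQ0] PC=2: IRET -> resume MAIN at PC=1 (depth now 0)
Event 30 (EXEC): [MAIN] PC=1: NOP
Event 31 (EXEC): [MAIN] PC=2: INC 3 -> ACC=39
Event 32 (EXEC): [MAIN] PC=3: NOP
Event 33 (EXEC): [MAIN] PC=4: NOP
Event 34 (EXEC): [MAIN] PC=5: DEC 1 -> ACC=38
Event 35 (EXEC): [MAIN] PC=6: DEC 1 -> ACC=37
Event 36 (EXEC): [MAIN] PC=7: HALT

Answer: 37 MAIN 0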